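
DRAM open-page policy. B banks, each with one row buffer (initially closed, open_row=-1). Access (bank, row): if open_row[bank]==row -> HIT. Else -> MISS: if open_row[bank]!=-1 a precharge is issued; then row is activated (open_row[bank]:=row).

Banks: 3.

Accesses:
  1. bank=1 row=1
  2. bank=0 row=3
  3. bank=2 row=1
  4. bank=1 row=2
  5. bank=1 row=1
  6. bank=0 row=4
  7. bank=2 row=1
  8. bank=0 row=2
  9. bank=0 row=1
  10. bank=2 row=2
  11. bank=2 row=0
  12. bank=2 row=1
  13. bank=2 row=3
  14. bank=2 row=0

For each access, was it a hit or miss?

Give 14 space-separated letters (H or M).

Answer: M M M M M M H M M M M M M M

Derivation:
Acc 1: bank1 row1 -> MISS (open row1); precharges=0
Acc 2: bank0 row3 -> MISS (open row3); precharges=0
Acc 3: bank2 row1 -> MISS (open row1); precharges=0
Acc 4: bank1 row2 -> MISS (open row2); precharges=1
Acc 5: bank1 row1 -> MISS (open row1); precharges=2
Acc 6: bank0 row4 -> MISS (open row4); precharges=3
Acc 7: bank2 row1 -> HIT
Acc 8: bank0 row2 -> MISS (open row2); precharges=4
Acc 9: bank0 row1 -> MISS (open row1); precharges=5
Acc 10: bank2 row2 -> MISS (open row2); precharges=6
Acc 11: bank2 row0 -> MISS (open row0); precharges=7
Acc 12: bank2 row1 -> MISS (open row1); precharges=8
Acc 13: bank2 row3 -> MISS (open row3); precharges=9
Acc 14: bank2 row0 -> MISS (open row0); precharges=10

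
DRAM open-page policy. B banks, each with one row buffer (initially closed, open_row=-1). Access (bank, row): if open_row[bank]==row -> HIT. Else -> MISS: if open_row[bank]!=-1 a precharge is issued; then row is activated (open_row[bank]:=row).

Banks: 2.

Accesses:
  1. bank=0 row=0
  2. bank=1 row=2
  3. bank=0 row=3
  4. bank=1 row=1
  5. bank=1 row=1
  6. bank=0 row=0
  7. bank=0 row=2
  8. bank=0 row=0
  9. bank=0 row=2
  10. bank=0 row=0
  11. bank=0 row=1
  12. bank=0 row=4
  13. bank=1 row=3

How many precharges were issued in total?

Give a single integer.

Answer: 10

Derivation:
Acc 1: bank0 row0 -> MISS (open row0); precharges=0
Acc 2: bank1 row2 -> MISS (open row2); precharges=0
Acc 3: bank0 row3 -> MISS (open row3); precharges=1
Acc 4: bank1 row1 -> MISS (open row1); precharges=2
Acc 5: bank1 row1 -> HIT
Acc 6: bank0 row0 -> MISS (open row0); precharges=3
Acc 7: bank0 row2 -> MISS (open row2); precharges=4
Acc 8: bank0 row0 -> MISS (open row0); precharges=5
Acc 9: bank0 row2 -> MISS (open row2); precharges=6
Acc 10: bank0 row0 -> MISS (open row0); precharges=7
Acc 11: bank0 row1 -> MISS (open row1); precharges=8
Acc 12: bank0 row4 -> MISS (open row4); precharges=9
Acc 13: bank1 row3 -> MISS (open row3); precharges=10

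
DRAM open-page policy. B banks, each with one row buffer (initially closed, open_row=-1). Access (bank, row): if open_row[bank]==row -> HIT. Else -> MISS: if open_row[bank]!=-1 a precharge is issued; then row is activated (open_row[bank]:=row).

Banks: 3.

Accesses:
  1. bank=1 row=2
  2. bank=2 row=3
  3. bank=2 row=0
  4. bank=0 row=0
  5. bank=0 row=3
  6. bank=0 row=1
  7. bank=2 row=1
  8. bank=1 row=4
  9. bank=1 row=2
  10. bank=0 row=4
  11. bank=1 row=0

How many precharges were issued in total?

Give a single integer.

Acc 1: bank1 row2 -> MISS (open row2); precharges=0
Acc 2: bank2 row3 -> MISS (open row3); precharges=0
Acc 3: bank2 row0 -> MISS (open row0); precharges=1
Acc 4: bank0 row0 -> MISS (open row0); precharges=1
Acc 5: bank0 row3 -> MISS (open row3); precharges=2
Acc 6: bank0 row1 -> MISS (open row1); precharges=3
Acc 7: bank2 row1 -> MISS (open row1); precharges=4
Acc 8: bank1 row4 -> MISS (open row4); precharges=5
Acc 9: bank1 row2 -> MISS (open row2); precharges=6
Acc 10: bank0 row4 -> MISS (open row4); precharges=7
Acc 11: bank1 row0 -> MISS (open row0); precharges=8

Answer: 8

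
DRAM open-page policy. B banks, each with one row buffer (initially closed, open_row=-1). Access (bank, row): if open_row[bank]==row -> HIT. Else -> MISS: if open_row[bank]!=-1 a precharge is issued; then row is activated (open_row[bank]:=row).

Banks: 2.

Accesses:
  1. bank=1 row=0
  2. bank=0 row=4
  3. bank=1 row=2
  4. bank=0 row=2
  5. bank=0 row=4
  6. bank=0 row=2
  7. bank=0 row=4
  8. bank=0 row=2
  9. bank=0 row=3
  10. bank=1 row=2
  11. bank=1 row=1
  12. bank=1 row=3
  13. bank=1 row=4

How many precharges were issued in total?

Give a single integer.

Acc 1: bank1 row0 -> MISS (open row0); precharges=0
Acc 2: bank0 row4 -> MISS (open row4); precharges=0
Acc 3: bank1 row2 -> MISS (open row2); precharges=1
Acc 4: bank0 row2 -> MISS (open row2); precharges=2
Acc 5: bank0 row4 -> MISS (open row4); precharges=3
Acc 6: bank0 row2 -> MISS (open row2); precharges=4
Acc 7: bank0 row4 -> MISS (open row4); precharges=5
Acc 8: bank0 row2 -> MISS (open row2); precharges=6
Acc 9: bank0 row3 -> MISS (open row3); precharges=7
Acc 10: bank1 row2 -> HIT
Acc 11: bank1 row1 -> MISS (open row1); precharges=8
Acc 12: bank1 row3 -> MISS (open row3); precharges=9
Acc 13: bank1 row4 -> MISS (open row4); precharges=10

Answer: 10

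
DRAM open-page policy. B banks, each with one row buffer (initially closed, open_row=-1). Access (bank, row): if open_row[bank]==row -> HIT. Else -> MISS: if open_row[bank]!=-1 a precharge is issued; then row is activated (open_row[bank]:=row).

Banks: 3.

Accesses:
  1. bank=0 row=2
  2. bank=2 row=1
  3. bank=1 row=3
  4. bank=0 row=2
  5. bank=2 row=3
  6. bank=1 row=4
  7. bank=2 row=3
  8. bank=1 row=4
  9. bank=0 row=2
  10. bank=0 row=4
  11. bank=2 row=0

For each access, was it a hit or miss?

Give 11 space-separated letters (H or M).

Answer: M M M H M M H H H M M

Derivation:
Acc 1: bank0 row2 -> MISS (open row2); precharges=0
Acc 2: bank2 row1 -> MISS (open row1); precharges=0
Acc 3: bank1 row3 -> MISS (open row3); precharges=0
Acc 4: bank0 row2 -> HIT
Acc 5: bank2 row3 -> MISS (open row3); precharges=1
Acc 6: bank1 row4 -> MISS (open row4); precharges=2
Acc 7: bank2 row3 -> HIT
Acc 8: bank1 row4 -> HIT
Acc 9: bank0 row2 -> HIT
Acc 10: bank0 row4 -> MISS (open row4); precharges=3
Acc 11: bank2 row0 -> MISS (open row0); precharges=4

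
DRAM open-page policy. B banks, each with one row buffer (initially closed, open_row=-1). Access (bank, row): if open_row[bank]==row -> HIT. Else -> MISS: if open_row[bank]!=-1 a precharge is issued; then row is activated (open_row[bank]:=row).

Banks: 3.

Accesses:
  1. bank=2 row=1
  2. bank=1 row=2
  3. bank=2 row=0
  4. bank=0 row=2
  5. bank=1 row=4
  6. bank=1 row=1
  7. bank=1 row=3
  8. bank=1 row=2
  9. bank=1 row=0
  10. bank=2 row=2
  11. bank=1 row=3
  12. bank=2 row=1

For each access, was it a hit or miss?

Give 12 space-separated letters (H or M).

Answer: M M M M M M M M M M M M

Derivation:
Acc 1: bank2 row1 -> MISS (open row1); precharges=0
Acc 2: bank1 row2 -> MISS (open row2); precharges=0
Acc 3: bank2 row0 -> MISS (open row0); precharges=1
Acc 4: bank0 row2 -> MISS (open row2); precharges=1
Acc 5: bank1 row4 -> MISS (open row4); precharges=2
Acc 6: bank1 row1 -> MISS (open row1); precharges=3
Acc 7: bank1 row3 -> MISS (open row3); precharges=4
Acc 8: bank1 row2 -> MISS (open row2); precharges=5
Acc 9: bank1 row0 -> MISS (open row0); precharges=6
Acc 10: bank2 row2 -> MISS (open row2); precharges=7
Acc 11: bank1 row3 -> MISS (open row3); precharges=8
Acc 12: bank2 row1 -> MISS (open row1); precharges=9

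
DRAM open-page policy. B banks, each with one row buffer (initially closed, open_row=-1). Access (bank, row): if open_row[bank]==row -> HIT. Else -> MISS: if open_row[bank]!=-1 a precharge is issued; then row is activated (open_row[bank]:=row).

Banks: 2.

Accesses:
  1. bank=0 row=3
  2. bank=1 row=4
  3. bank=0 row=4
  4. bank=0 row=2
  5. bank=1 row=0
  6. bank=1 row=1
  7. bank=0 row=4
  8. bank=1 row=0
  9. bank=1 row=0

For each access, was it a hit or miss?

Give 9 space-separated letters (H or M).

Acc 1: bank0 row3 -> MISS (open row3); precharges=0
Acc 2: bank1 row4 -> MISS (open row4); precharges=0
Acc 3: bank0 row4 -> MISS (open row4); precharges=1
Acc 4: bank0 row2 -> MISS (open row2); precharges=2
Acc 5: bank1 row0 -> MISS (open row0); precharges=3
Acc 6: bank1 row1 -> MISS (open row1); precharges=4
Acc 7: bank0 row4 -> MISS (open row4); precharges=5
Acc 8: bank1 row0 -> MISS (open row0); precharges=6
Acc 9: bank1 row0 -> HIT

Answer: M M M M M M M M H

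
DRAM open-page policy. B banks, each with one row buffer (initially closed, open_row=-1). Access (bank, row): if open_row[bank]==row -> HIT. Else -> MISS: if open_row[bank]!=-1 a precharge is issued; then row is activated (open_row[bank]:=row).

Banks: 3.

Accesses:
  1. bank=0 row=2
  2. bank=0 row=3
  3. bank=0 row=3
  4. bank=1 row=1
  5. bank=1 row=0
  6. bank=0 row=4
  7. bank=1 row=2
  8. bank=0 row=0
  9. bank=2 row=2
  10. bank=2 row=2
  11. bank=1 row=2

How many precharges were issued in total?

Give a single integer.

Acc 1: bank0 row2 -> MISS (open row2); precharges=0
Acc 2: bank0 row3 -> MISS (open row3); precharges=1
Acc 3: bank0 row3 -> HIT
Acc 4: bank1 row1 -> MISS (open row1); precharges=1
Acc 5: bank1 row0 -> MISS (open row0); precharges=2
Acc 6: bank0 row4 -> MISS (open row4); precharges=3
Acc 7: bank1 row2 -> MISS (open row2); precharges=4
Acc 8: bank0 row0 -> MISS (open row0); precharges=5
Acc 9: bank2 row2 -> MISS (open row2); precharges=5
Acc 10: bank2 row2 -> HIT
Acc 11: bank1 row2 -> HIT

Answer: 5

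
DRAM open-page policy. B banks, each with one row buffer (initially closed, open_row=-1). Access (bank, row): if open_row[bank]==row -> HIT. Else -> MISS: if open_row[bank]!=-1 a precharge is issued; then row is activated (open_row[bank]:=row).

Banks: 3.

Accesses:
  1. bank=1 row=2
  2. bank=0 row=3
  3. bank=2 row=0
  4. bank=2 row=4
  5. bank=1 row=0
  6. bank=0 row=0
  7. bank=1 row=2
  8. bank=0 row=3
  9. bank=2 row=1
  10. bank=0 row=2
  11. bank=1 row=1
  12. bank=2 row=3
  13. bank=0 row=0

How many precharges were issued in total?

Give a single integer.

Acc 1: bank1 row2 -> MISS (open row2); precharges=0
Acc 2: bank0 row3 -> MISS (open row3); precharges=0
Acc 3: bank2 row0 -> MISS (open row0); precharges=0
Acc 4: bank2 row4 -> MISS (open row4); precharges=1
Acc 5: bank1 row0 -> MISS (open row0); precharges=2
Acc 6: bank0 row0 -> MISS (open row0); precharges=3
Acc 7: bank1 row2 -> MISS (open row2); precharges=4
Acc 8: bank0 row3 -> MISS (open row3); precharges=5
Acc 9: bank2 row1 -> MISS (open row1); precharges=6
Acc 10: bank0 row2 -> MISS (open row2); precharges=7
Acc 11: bank1 row1 -> MISS (open row1); precharges=8
Acc 12: bank2 row3 -> MISS (open row3); precharges=9
Acc 13: bank0 row0 -> MISS (open row0); precharges=10

Answer: 10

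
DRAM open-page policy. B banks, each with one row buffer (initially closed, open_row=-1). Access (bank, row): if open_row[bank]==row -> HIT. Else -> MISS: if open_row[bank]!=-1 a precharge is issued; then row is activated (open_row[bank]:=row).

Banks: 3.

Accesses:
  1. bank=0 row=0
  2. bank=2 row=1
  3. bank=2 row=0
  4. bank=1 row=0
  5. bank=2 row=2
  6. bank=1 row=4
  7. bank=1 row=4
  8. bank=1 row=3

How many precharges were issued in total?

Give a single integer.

Answer: 4

Derivation:
Acc 1: bank0 row0 -> MISS (open row0); precharges=0
Acc 2: bank2 row1 -> MISS (open row1); precharges=0
Acc 3: bank2 row0 -> MISS (open row0); precharges=1
Acc 4: bank1 row0 -> MISS (open row0); precharges=1
Acc 5: bank2 row2 -> MISS (open row2); precharges=2
Acc 6: bank1 row4 -> MISS (open row4); precharges=3
Acc 7: bank1 row4 -> HIT
Acc 8: bank1 row3 -> MISS (open row3); precharges=4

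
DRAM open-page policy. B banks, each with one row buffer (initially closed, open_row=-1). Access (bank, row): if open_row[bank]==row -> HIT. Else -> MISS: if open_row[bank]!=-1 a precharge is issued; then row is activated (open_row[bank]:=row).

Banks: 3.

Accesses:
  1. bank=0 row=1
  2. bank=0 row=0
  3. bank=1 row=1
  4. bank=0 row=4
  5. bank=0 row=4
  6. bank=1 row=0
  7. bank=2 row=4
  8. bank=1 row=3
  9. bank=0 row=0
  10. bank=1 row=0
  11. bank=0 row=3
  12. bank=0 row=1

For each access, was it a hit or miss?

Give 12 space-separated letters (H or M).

Answer: M M M M H M M M M M M M

Derivation:
Acc 1: bank0 row1 -> MISS (open row1); precharges=0
Acc 2: bank0 row0 -> MISS (open row0); precharges=1
Acc 3: bank1 row1 -> MISS (open row1); precharges=1
Acc 4: bank0 row4 -> MISS (open row4); precharges=2
Acc 5: bank0 row4 -> HIT
Acc 6: bank1 row0 -> MISS (open row0); precharges=3
Acc 7: bank2 row4 -> MISS (open row4); precharges=3
Acc 8: bank1 row3 -> MISS (open row3); precharges=4
Acc 9: bank0 row0 -> MISS (open row0); precharges=5
Acc 10: bank1 row0 -> MISS (open row0); precharges=6
Acc 11: bank0 row3 -> MISS (open row3); precharges=7
Acc 12: bank0 row1 -> MISS (open row1); precharges=8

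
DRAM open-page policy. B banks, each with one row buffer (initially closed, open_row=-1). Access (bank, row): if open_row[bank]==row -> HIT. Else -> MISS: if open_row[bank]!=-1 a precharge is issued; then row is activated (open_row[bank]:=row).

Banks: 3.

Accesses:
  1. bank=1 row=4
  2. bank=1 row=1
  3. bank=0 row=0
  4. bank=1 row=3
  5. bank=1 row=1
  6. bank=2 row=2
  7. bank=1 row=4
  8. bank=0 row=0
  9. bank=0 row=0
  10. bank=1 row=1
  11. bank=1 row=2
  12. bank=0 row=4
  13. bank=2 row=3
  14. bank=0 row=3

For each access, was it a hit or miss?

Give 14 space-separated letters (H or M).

Acc 1: bank1 row4 -> MISS (open row4); precharges=0
Acc 2: bank1 row1 -> MISS (open row1); precharges=1
Acc 3: bank0 row0 -> MISS (open row0); precharges=1
Acc 4: bank1 row3 -> MISS (open row3); precharges=2
Acc 5: bank1 row1 -> MISS (open row1); precharges=3
Acc 6: bank2 row2 -> MISS (open row2); precharges=3
Acc 7: bank1 row4 -> MISS (open row4); precharges=4
Acc 8: bank0 row0 -> HIT
Acc 9: bank0 row0 -> HIT
Acc 10: bank1 row1 -> MISS (open row1); precharges=5
Acc 11: bank1 row2 -> MISS (open row2); precharges=6
Acc 12: bank0 row4 -> MISS (open row4); precharges=7
Acc 13: bank2 row3 -> MISS (open row3); precharges=8
Acc 14: bank0 row3 -> MISS (open row3); precharges=9

Answer: M M M M M M M H H M M M M M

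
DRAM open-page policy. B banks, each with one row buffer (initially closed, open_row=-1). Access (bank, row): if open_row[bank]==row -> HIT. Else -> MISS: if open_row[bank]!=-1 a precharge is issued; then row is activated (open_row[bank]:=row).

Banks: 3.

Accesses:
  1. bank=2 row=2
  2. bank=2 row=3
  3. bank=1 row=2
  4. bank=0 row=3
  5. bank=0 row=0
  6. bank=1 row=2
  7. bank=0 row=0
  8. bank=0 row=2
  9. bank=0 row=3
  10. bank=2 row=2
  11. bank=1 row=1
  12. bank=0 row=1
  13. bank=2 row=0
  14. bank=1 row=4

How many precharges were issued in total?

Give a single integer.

Acc 1: bank2 row2 -> MISS (open row2); precharges=0
Acc 2: bank2 row3 -> MISS (open row3); precharges=1
Acc 3: bank1 row2 -> MISS (open row2); precharges=1
Acc 4: bank0 row3 -> MISS (open row3); precharges=1
Acc 5: bank0 row0 -> MISS (open row0); precharges=2
Acc 6: bank1 row2 -> HIT
Acc 7: bank0 row0 -> HIT
Acc 8: bank0 row2 -> MISS (open row2); precharges=3
Acc 9: bank0 row3 -> MISS (open row3); precharges=4
Acc 10: bank2 row2 -> MISS (open row2); precharges=5
Acc 11: bank1 row1 -> MISS (open row1); precharges=6
Acc 12: bank0 row1 -> MISS (open row1); precharges=7
Acc 13: bank2 row0 -> MISS (open row0); precharges=8
Acc 14: bank1 row4 -> MISS (open row4); precharges=9

Answer: 9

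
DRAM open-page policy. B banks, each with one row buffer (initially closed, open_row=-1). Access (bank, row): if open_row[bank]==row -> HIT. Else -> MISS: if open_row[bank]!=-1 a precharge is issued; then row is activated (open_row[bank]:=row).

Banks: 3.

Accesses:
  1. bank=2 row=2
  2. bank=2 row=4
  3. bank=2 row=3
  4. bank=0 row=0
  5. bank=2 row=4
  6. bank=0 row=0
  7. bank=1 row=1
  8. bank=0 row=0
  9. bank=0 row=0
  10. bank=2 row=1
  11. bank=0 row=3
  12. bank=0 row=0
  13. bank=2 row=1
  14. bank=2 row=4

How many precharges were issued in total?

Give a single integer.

Acc 1: bank2 row2 -> MISS (open row2); precharges=0
Acc 2: bank2 row4 -> MISS (open row4); precharges=1
Acc 3: bank2 row3 -> MISS (open row3); precharges=2
Acc 4: bank0 row0 -> MISS (open row0); precharges=2
Acc 5: bank2 row4 -> MISS (open row4); precharges=3
Acc 6: bank0 row0 -> HIT
Acc 7: bank1 row1 -> MISS (open row1); precharges=3
Acc 8: bank0 row0 -> HIT
Acc 9: bank0 row0 -> HIT
Acc 10: bank2 row1 -> MISS (open row1); precharges=4
Acc 11: bank0 row3 -> MISS (open row3); precharges=5
Acc 12: bank0 row0 -> MISS (open row0); precharges=6
Acc 13: bank2 row1 -> HIT
Acc 14: bank2 row4 -> MISS (open row4); precharges=7

Answer: 7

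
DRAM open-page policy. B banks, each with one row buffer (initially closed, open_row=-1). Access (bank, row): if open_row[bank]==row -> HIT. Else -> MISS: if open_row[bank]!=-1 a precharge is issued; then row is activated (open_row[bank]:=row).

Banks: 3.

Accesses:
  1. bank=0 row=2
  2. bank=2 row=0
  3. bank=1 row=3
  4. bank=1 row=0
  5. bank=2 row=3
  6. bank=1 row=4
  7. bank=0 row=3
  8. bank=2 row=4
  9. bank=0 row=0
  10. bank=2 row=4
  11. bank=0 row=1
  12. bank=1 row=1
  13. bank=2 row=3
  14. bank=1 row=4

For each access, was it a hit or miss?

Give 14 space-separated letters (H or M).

Acc 1: bank0 row2 -> MISS (open row2); precharges=0
Acc 2: bank2 row0 -> MISS (open row0); precharges=0
Acc 3: bank1 row3 -> MISS (open row3); precharges=0
Acc 4: bank1 row0 -> MISS (open row0); precharges=1
Acc 5: bank2 row3 -> MISS (open row3); precharges=2
Acc 6: bank1 row4 -> MISS (open row4); precharges=3
Acc 7: bank0 row3 -> MISS (open row3); precharges=4
Acc 8: bank2 row4 -> MISS (open row4); precharges=5
Acc 9: bank0 row0 -> MISS (open row0); precharges=6
Acc 10: bank2 row4 -> HIT
Acc 11: bank0 row1 -> MISS (open row1); precharges=7
Acc 12: bank1 row1 -> MISS (open row1); precharges=8
Acc 13: bank2 row3 -> MISS (open row3); precharges=9
Acc 14: bank1 row4 -> MISS (open row4); precharges=10

Answer: M M M M M M M M M H M M M M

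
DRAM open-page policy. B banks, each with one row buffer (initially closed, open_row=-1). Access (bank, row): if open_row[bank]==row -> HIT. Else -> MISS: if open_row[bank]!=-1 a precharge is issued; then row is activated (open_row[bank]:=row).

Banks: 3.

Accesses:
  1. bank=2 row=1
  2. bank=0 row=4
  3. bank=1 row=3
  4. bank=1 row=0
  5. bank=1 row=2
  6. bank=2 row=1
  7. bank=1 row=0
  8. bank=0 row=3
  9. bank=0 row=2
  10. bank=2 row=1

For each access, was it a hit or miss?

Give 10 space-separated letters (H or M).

Acc 1: bank2 row1 -> MISS (open row1); precharges=0
Acc 2: bank0 row4 -> MISS (open row4); precharges=0
Acc 3: bank1 row3 -> MISS (open row3); precharges=0
Acc 4: bank1 row0 -> MISS (open row0); precharges=1
Acc 5: bank1 row2 -> MISS (open row2); precharges=2
Acc 6: bank2 row1 -> HIT
Acc 7: bank1 row0 -> MISS (open row0); precharges=3
Acc 8: bank0 row3 -> MISS (open row3); precharges=4
Acc 9: bank0 row2 -> MISS (open row2); precharges=5
Acc 10: bank2 row1 -> HIT

Answer: M M M M M H M M M H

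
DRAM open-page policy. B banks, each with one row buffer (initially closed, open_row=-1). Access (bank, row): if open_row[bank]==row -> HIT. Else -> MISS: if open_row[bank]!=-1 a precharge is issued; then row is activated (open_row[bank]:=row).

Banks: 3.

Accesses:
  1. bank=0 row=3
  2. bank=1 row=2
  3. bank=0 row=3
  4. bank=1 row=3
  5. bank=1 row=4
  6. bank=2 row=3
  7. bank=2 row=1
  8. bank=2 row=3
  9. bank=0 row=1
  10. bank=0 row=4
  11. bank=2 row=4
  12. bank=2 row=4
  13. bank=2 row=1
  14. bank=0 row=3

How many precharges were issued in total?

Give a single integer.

Answer: 9

Derivation:
Acc 1: bank0 row3 -> MISS (open row3); precharges=0
Acc 2: bank1 row2 -> MISS (open row2); precharges=0
Acc 3: bank0 row3 -> HIT
Acc 4: bank1 row3 -> MISS (open row3); precharges=1
Acc 5: bank1 row4 -> MISS (open row4); precharges=2
Acc 6: bank2 row3 -> MISS (open row3); precharges=2
Acc 7: bank2 row1 -> MISS (open row1); precharges=3
Acc 8: bank2 row3 -> MISS (open row3); precharges=4
Acc 9: bank0 row1 -> MISS (open row1); precharges=5
Acc 10: bank0 row4 -> MISS (open row4); precharges=6
Acc 11: bank2 row4 -> MISS (open row4); precharges=7
Acc 12: bank2 row4 -> HIT
Acc 13: bank2 row1 -> MISS (open row1); precharges=8
Acc 14: bank0 row3 -> MISS (open row3); precharges=9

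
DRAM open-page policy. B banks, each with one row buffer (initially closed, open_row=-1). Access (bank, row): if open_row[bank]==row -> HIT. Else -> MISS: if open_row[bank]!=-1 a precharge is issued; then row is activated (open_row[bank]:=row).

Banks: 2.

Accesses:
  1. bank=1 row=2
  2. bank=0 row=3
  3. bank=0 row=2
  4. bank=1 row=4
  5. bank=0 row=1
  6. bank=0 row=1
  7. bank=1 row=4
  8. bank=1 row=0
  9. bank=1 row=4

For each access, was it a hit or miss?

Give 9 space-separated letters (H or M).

Answer: M M M M M H H M M

Derivation:
Acc 1: bank1 row2 -> MISS (open row2); precharges=0
Acc 2: bank0 row3 -> MISS (open row3); precharges=0
Acc 3: bank0 row2 -> MISS (open row2); precharges=1
Acc 4: bank1 row4 -> MISS (open row4); precharges=2
Acc 5: bank0 row1 -> MISS (open row1); precharges=3
Acc 6: bank0 row1 -> HIT
Acc 7: bank1 row4 -> HIT
Acc 8: bank1 row0 -> MISS (open row0); precharges=4
Acc 9: bank1 row4 -> MISS (open row4); precharges=5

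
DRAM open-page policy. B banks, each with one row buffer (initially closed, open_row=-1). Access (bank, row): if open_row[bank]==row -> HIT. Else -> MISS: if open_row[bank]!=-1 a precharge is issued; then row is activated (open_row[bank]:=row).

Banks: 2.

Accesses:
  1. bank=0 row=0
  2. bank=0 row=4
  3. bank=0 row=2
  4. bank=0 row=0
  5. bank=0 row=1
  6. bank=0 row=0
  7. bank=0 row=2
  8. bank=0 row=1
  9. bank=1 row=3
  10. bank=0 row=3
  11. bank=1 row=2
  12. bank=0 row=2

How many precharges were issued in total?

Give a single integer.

Answer: 10

Derivation:
Acc 1: bank0 row0 -> MISS (open row0); precharges=0
Acc 2: bank0 row4 -> MISS (open row4); precharges=1
Acc 3: bank0 row2 -> MISS (open row2); precharges=2
Acc 4: bank0 row0 -> MISS (open row0); precharges=3
Acc 5: bank0 row1 -> MISS (open row1); precharges=4
Acc 6: bank0 row0 -> MISS (open row0); precharges=5
Acc 7: bank0 row2 -> MISS (open row2); precharges=6
Acc 8: bank0 row1 -> MISS (open row1); precharges=7
Acc 9: bank1 row3 -> MISS (open row3); precharges=7
Acc 10: bank0 row3 -> MISS (open row3); precharges=8
Acc 11: bank1 row2 -> MISS (open row2); precharges=9
Acc 12: bank0 row2 -> MISS (open row2); precharges=10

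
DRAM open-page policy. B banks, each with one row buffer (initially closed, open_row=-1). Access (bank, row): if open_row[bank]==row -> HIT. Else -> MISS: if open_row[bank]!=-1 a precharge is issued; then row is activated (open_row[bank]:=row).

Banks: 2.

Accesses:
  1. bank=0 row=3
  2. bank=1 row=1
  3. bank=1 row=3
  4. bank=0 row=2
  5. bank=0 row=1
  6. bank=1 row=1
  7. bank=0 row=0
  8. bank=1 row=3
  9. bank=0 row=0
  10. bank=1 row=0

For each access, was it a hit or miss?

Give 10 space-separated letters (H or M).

Acc 1: bank0 row3 -> MISS (open row3); precharges=0
Acc 2: bank1 row1 -> MISS (open row1); precharges=0
Acc 3: bank1 row3 -> MISS (open row3); precharges=1
Acc 4: bank0 row2 -> MISS (open row2); precharges=2
Acc 5: bank0 row1 -> MISS (open row1); precharges=3
Acc 6: bank1 row1 -> MISS (open row1); precharges=4
Acc 7: bank0 row0 -> MISS (open row0); precharges=5
Acc 8: bank1 row3 -> MISS (open row3); precharges=6
Acc 9: bank0 row0 -> HIT
Acc 10: bank1 row0 -> MISS (open row0); precharges=7

Answer: M M M M M M M M H M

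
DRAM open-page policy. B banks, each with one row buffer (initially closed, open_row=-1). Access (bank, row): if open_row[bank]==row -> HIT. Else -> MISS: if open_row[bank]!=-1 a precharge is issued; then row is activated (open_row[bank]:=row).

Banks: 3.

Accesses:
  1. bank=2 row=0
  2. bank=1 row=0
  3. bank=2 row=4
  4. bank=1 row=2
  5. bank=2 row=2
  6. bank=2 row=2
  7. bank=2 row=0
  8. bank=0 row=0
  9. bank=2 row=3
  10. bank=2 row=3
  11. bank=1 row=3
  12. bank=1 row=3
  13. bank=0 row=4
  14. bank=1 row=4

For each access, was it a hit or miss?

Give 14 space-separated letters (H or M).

Answer: M M M M M H M M M H M H M M

Derivation:
Acc 1: bank2 row0 -> MISS (open row0); precharges=0
Acc 2: bank1 row0 -> MISS (open row0); precharges=0
Acc 3: bank2 row4 -> MISS (open row4); precharges=1
Acc 4: bank1 row2 -> MISS (open row2); precharges=2
Acc 5: bank2 row2 -> MISS (open row2); precharges=3
Acc 6: bank2 row2 -> HIT
Acc 7: bank2 row0 -> MISS (open row0); precharges=4
Acc 8: bank0 row0 -> MISS (open row0); precharges=4
Acc 9: bank2 row3 -> MISS (open row3); precharges=5
Acc 10: bank2 row3 -> HIT
Acc 11: bank1 row3 -> MISS (open row3); precharges=6
Acc 12: bank1 row3 -> HIT
Acc 13: bank0 row4 -> MISS (open row4); precharges=7
Acc 14: bank1 row4 -> MISS (open row4); precharges=8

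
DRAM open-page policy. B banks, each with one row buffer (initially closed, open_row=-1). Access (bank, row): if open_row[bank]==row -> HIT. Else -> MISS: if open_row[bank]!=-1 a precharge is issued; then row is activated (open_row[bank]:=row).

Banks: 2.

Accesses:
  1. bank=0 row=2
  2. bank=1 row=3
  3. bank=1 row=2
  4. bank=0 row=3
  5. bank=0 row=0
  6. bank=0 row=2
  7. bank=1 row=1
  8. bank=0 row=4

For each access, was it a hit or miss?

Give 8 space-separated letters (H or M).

Answer: M M M M M M M M

Derivation:
Acc 1: bank0 row2 -> MISS (open row2); precharges=0
Acc 2: bank1 row3 -> MISS (open row3); precharges=0
Acc 3: bank1 row2 -> MISS (open row2); precharges=1
Acc 4: bank0 row3 -> MISS (open row3); precharges=2
Acc 5: bank0 row0 -> MISS (open row0); precharges=3
Acc 6: bank0 row2 -> MISS (open row2); precharges=4
Acc 7: bank1 row1 -> MISS (open row1); precharges=5
Acc 8: bank0 row4 -> MISS (open row4); precharges=6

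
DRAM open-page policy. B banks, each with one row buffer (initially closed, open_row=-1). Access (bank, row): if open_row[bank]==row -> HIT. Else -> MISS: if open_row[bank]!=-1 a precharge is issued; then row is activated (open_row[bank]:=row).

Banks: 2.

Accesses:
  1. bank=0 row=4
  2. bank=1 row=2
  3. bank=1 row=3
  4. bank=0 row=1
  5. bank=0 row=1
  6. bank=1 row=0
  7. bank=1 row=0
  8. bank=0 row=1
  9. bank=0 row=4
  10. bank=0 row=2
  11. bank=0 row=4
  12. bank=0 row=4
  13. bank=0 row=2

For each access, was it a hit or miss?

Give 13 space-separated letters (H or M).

Answer: M M M M H M H H M M M H M

Derivation:
Acc 1: bank0 row4 -> MISS (open row4); precharges=0
Acc 2: bank1 row2 -> MISS (open row2); precharges=0
Acc 3: bank1 row3 -> MISS (open row3); precharges=1
Acc 4: bank0 row1 -> MISS (open row1); precharges=2
Acc 5: bank0 row1 -> HIT
Acc 6: bank1 row0 -> MISS (open row0); precharges=3
Acc 7: bank1 row0 -> HIT
Acc 8: bank0 row1 -> HIT
Acc 9: bank0 row4 -> MISS (open row4); precharges=4
Acc 10: bank0 row2 -> MISS (open row2); precharges=5
Acc 11: bank0 row4 -> MISS (open row4); precharges=6
Acc 12: bank0 row4 -> HIT
Acc 13: bank0 row2 -> MISS (open row2); precharges=7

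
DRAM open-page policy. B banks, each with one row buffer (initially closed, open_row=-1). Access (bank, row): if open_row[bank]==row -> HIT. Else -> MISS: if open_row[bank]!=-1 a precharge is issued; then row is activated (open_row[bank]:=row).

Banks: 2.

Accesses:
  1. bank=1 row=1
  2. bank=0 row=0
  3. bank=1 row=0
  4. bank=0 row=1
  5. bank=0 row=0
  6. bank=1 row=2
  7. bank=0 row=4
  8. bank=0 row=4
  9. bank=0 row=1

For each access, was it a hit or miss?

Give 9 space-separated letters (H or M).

Acc 1: bank1 row1 -> MISS (open row1); precharges=0
Acc 2: bank0 row0 -> MISS (open row0); precharges=0
Acc 3: bank1 row0 -> MISS (open row0); precharges=1
Acc 4: bank0 row1 -> MISS (open row1); precharges=2
Acc 5: bank0 row0 -> MISS (open row0); precharges=3
Acc 6: bank1 row2 -> MISS (open row2); precharges=4
Acc 7: bank0 row4 -> MISS (open row4); precharges=5
Acc 8: bank0 row4 -> HIT
Acc 9: bank0 row1 -> MISS (open row1); precharges=6

Answer: M M M M M M M H M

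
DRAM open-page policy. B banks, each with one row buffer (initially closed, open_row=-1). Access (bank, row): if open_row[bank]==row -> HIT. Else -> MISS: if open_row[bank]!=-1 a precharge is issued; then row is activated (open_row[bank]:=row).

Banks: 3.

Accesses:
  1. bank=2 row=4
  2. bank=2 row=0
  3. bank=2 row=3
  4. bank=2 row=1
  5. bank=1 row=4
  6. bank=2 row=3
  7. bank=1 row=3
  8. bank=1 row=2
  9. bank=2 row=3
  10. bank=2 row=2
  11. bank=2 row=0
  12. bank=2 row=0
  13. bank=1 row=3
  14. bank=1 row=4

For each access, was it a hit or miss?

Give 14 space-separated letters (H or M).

Answer: M M M M M M M M H M M H M M

Derivation:
Acc 1: bank2 row4 -> MISS (open row4); precharges=0
Acc 2: bank2 row0 -> MISS (open row0); precharges=1
Acc 3: bank2 row3 -> MISS (open row3); precharges=2
Acc 4: bank2 row1 -> MISS (open row1); precharges=3
Acc 5: bank1 row4 -> MISS (open row4); precharges=3
Acc 6: bank2 row3 -> MISS (open row3); precharges=4
Acc 7: bank1 row3 -> MISS (open row3); precharges=5
Acc 8: bank1 row2 -> MISS (open row2); precharges=6
Acc 9: bank2 row3 -> HIT
Acc 10: bank2 row2 -> MISS (open row2); precharges=7
Acc 11: bank2 row0 -> MISS (open row0); precharges=8
Acc 12: bank2 row0 -> HIT
Acc 13: bank1 row3 -> MISS (open row3); precharges=9
Acc 14: bank1 row4 -> MISS (open row4); precharges=10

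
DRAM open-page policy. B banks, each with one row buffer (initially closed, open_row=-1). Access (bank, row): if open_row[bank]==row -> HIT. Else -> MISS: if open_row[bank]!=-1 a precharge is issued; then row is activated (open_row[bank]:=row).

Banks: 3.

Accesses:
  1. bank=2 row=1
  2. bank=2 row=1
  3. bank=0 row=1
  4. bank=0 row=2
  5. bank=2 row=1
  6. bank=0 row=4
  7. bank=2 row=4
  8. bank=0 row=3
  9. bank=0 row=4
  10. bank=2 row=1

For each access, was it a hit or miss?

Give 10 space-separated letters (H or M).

Answer: M H M M H M M M M M

Derivation:
Acc 1: bank2 row1 -> MISS (open row1); precharges=0
Acc 2: bank2 row1 -> HIT
Acc 3: bank0 row1 -> MISS (open row1); precharges=0
Acc 4: bank0 row2 -> MISS (open row2); precharges=1
Acc 5: bank2 row1 -> HIT
Acc 6: bank0 row4 -> MISS (open row4); precharges=2
Acc 7: bank2 row4 -> MISS (open row4); precharges=3
Acc 8: bank0 row3 -> MISS (open row3); precharges=4
Acc 9: bank0 row4 -> MISS (open row4); precharges=5
Acc 10: bank2 row1 -> MISS (open row1); precharges=6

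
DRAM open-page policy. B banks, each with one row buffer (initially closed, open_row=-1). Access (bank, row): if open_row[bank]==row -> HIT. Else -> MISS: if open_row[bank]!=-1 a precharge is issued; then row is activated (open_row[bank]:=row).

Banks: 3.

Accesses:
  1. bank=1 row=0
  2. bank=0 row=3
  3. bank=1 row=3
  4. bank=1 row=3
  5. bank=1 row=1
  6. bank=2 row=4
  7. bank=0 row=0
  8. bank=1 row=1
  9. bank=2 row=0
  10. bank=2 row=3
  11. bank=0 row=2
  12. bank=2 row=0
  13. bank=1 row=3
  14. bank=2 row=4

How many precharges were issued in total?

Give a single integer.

Acc 1: bank1 row0 -> MISS (open row0); precharges=0
Acc 2: bank0 row3 -> MISS (open row3); precharges=0
Acc 3: bank1 row3 -> MISS (open row3); precharges=1
Acc 4: bank1 row3 -> HIT
Acc 5: bank1 row1 -> MISS (open row1); precharges=2
Acc 6: bank2 row4 -> MISS (open row4); precharges=2
Acc 7: bank0 row0 -> MISS (open row0); precharges=3
Acc 8: bank1 row1 -> HIT
Acc 9: bank2 row0 -> MISS (open row0); precharges=4
Acc 10: bank2 row3 -> MISS (open row3); precharges=5
Acc 11: bank0 row2 -> MISS (open row2); precharges=6
Acc 12: bank2 row0 -> MISS (open row0); precharges=7
Acc 13: bank1 row3 -> MISS (open row3); precharges=8
Acc 14: bank2 row4 -> MISS (open row4); precharges=9

Answer: 9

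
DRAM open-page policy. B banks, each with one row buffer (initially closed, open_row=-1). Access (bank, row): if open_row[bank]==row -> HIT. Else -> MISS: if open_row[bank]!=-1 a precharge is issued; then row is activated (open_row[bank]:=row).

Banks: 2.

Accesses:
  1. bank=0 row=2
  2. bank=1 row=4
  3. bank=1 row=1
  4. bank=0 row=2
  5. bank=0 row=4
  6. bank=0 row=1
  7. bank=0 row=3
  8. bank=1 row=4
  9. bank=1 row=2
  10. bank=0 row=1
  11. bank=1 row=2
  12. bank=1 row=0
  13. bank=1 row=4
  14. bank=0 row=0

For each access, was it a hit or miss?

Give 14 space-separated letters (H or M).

Acc 1: bank0 row2 -> MISS (open row2); precharges=0
Acc 2: bank1 row4 -> MISS (open row4); precharges=0
Acc 3: bank1 row1 -> MISS (open row1); precharges=1
Acc 4: bank0 row2 -> HIT
Acc 5: bank0 row4 -> MISS (open row4); precharges=2
Acc 6: bank0 row1 -> MISS (open row1); precharges=3
Acc 7: bank0 row3 -> MISS (open row3); precharges=4
Acc 8: bank1 row4 -> MISS (open row4); precharges=5
Acc 9: bank1 row2 -> MISS (open row2); precharges=6
Acc 10: bank0 row1 -> MISS (open row1); precharges=7
Acc 11: bank1 row2 -> HIT
Acc 12: bank1 row0 -> MISS (open row0); precharges=8
Acc 13: bank1 row4 -> MISS (open row4); precharges=9
Acc 14: bank0 row0 -> MISS (open row0); precharges=10

Answer: M M M H M M M M M M H M M M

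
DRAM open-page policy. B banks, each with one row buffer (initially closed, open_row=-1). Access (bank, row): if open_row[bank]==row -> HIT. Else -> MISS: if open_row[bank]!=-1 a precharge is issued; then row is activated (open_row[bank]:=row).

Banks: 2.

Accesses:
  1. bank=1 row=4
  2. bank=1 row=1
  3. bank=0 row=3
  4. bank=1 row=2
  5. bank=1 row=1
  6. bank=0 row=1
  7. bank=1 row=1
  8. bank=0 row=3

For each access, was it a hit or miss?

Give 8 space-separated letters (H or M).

Answer: M M M M M M H M

Derivation:
Acc 1: bank1 row4 -> MISS (open row4); precharges=0
Acc 2: bank1 row1 -> MISS (open row1); precharges=1
Acc 3: bank0 row3 -> MISS (open row3); precharges=1
Acc 4: bank1 row2 -> MISS (open row2); precharges=2
Acc 5: bank1 row1 -> MISS (open row1); precharges=3
Acc 6: bank0 row1 -> MISS (open row1); precharges=4
Acc 7: bank1 row1 -> HIT
Acc 8: bank0 row3 -> MISS (open row3); precharges=5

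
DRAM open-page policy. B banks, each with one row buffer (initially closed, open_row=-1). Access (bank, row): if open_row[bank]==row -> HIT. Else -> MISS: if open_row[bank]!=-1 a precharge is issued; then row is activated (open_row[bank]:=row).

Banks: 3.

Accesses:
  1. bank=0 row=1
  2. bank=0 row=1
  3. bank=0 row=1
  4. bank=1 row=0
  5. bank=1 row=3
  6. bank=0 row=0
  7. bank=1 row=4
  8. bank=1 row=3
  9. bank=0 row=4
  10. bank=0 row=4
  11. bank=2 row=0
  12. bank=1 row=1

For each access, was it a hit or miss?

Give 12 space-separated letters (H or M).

Acc 1: bank0 row1 -> MISS (open row1); precharges=0
Acc 2: bank0 row1 -> HIT
Acc 3: bank0 row1 -> HIT
Acc 4: bank1 row0 -> MISS (open row0); precharges=0
Acc 5: bank1 row3 -> MISS (open row3); precharges=1
Acc 6: bank0 row0 -> MISS (open row0); precharges=2
Acc 7: bank1 row4 -> MISS (open row4); precharges=3
Acc 8: bank1 row3 -> MISS (open row3); precharges=4
Acc 9: bank0 row4 -> MISS (open row4); precharges=5
Acc 10: bank0 row4 -> HIT
Acc 11: bank2 row0 -> MISS (open row0); precharges=5
Acc 12: bank1 row1 -> MISS (open row1); precharges=6

Answer: M H H M M M M M M H M M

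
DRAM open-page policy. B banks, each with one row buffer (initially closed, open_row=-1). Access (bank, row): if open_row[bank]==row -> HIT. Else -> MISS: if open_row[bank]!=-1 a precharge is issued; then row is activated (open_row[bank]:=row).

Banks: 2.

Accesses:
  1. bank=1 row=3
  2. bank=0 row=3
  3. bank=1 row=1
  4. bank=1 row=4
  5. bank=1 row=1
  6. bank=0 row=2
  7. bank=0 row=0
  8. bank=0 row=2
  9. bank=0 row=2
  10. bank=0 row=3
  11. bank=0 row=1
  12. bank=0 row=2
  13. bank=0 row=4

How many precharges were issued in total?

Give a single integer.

Answer: 10

Derivation:
Acc 1: bank1 row3 -> MISS (open row3); precharges=0
Acc 2: bank0 row3 -> MISS (open row3); precharges=0
Acc 3: bank1 row1 -> MISS (open row1); precharges=1
Acc 4: bank1 row4 -> MISS (open row4); precharges=2
Acc 5: bank1 row1 -> MISS (open row1); precharges=3
Acc 6: bank0 row2 -> MISS (open row2); precharges=4
Acc 7: bank0 row0 -> MISS (open row0); precharges=5
Acc 8: bank0 row2 -> MISS (open row2); precharges=6
Acc 9: bank0 row2 -> HIT
Acc 10: bank0 row3 -> MISS (open row3); precharges=7
Acc 11: bank0 row1 -> MISS (open row1); precharges=8
Acc 12: bank0 row2 -> MISS (open row2); precharges=9
Acc 13: bank0 row4 -> MISS (open row4); precharges=10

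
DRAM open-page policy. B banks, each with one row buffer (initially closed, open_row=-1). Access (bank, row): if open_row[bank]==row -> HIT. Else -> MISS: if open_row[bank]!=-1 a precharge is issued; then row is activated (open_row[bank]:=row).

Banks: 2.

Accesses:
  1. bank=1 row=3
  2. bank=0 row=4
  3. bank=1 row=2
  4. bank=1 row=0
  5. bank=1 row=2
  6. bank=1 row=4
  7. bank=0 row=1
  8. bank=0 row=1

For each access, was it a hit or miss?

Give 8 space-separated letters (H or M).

Answer: M M M M M M M H

Derivation:
Acc 1: bank1 row3 -> MISS (open row3); precharges=0
Acc 2: bank0 row4 -> MISS (open row4); precharges=0
Acc 3: bank1 row2 -> MISS (open row2); precharges=1
Acc 4: bank1 row0 -> MISS (open row0); precharges=2
Acc 5: bank1 row2 -> MISS (open row2); precharges=3
Acc 6: bank1 row4 -> MISS (open row4); precharges=4
Acc 7: bank0 row1 -> MISS (open row1); precharges=5
Acc 8: bank0 row1 -> HIT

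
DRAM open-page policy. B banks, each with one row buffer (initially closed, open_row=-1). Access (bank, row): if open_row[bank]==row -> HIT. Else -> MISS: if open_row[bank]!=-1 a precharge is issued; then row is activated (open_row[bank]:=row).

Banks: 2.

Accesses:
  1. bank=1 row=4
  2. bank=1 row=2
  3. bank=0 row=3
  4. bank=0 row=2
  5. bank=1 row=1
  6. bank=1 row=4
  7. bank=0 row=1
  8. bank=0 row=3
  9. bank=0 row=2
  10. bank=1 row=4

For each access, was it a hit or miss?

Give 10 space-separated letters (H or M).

Acc 1: bank1 row4 -> MISS (open row4); precharges=0
Acc 2: bank1 row2 -> MISS (open row2); precharges=1
Acc 3: bank0 row3 -> MISS (open row3); precharges=1
Acc 4: bank0 row2 -> MISS (open row2); precharges=2
Acc 5: bank1 row1 -> MISS (open row1); precharges=3
Acc 6: bank1 row4 -> MISS (open row4); precharges=4
Acc 7: bank0 row1 -> MISS (open row1); precharges=5
Acc 8: bank0 row3 -> MISS (open row3); precharges=6
Acc 9: bank0 row2 -> MISS (open row2); precharges=7
Acc 10: bank1 row4 -> HIT

Answer: M M M M M M M M M H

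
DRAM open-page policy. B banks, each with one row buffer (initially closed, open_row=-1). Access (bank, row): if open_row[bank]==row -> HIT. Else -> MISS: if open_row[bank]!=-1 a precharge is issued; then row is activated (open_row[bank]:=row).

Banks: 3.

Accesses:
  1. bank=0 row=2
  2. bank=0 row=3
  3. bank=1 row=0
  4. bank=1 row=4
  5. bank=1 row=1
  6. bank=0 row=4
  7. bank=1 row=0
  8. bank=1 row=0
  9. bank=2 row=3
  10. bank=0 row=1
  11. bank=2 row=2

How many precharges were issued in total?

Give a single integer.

Answer: 7

Derivation:
Acc 1: bank0 row2 -> MISS (open row2); precharges=0
Acc 2: bank0 row3 -> MISS (open row3); precharges=1
Acc 3: bank1 row0 -> MISS (open row0); precharges=1
Acc 4: bank1 row4 -> MISS (open row4); precharges=2
Acc 5: bank1 row1 -> MISS (open row1); precharges=3
Acc 6: bank0 row4 -> MISS (open row4); precharges=4
Acc 7: bank1 row0 -> MISS (open row0); precharges=5
Acc 8: bank1 row0 -> HIT
Acc 9: bank2 row3 -> MISS (open row3); precharges=5
Acc 10: bank0 row1 -> MISS (open row1); precharges=6
Acc 11: bank2 row2 -> MISS (open row2); precharges=7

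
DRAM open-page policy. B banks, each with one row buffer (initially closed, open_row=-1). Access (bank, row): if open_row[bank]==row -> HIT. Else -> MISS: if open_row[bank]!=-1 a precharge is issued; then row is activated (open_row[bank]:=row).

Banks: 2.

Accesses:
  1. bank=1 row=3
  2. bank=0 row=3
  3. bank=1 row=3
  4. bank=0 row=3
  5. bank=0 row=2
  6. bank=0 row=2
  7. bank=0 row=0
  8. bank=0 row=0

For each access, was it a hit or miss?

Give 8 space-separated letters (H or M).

Acc 1: bank1 row3 -> MISS (open row3); precharges=0
Acc 2: bank0 row3 -> MISS (open row3); precharges=0
Acc 3: bank1 row3 -> HIT
Acc 4: bank0 row3 -> HIT
Acc 5: bank0 row2 -> MISS (open row2); precharges=1
Acc 6: bank0 row2 -> HIT
Acc 7: bank0 row0 -> MISS (open row0); precharges=2
Acc 8: bank0 row0 -> HIT

Answer: M M H H M H M H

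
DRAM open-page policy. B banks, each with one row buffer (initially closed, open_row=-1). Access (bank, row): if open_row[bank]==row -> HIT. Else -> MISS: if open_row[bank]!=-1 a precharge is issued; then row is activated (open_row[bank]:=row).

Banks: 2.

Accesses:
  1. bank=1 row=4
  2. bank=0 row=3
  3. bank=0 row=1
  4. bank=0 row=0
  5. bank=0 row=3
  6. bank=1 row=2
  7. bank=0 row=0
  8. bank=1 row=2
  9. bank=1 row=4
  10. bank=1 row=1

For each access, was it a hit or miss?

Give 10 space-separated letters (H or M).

Acc 1: bank1 row4 -> MISS (open row4); precharges=0
Acc 2: bank0 row3 -> MISS (open row3); precharges=0
Acc 3: bank0 row1 -> MISS (open row1); precharges=1
Acc 4: bank0 row0 -> MISS (open row0); precharges=2
Acc 5: bank0 row3 -> MISS (open row3); precharges=3
Acc 6: bank1 row2 -> MISS (open row2); precharges=4
Acc 7: bank0 row0 -> MISS (open row0); precharges=5
Acc 8: bank1 row2 -> HIT
Acc 9: bank1 row4 -> MISS (open row4); precharges=6
Acc 10: bank1 row1 -> MISS (open row1); precharges=7

Answer: M M M M M M M H M M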